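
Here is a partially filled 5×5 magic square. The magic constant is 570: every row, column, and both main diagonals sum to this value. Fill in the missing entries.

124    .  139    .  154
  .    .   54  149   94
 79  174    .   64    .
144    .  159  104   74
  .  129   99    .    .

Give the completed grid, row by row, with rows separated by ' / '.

124 69 139 84 154 / 164 109 54 149 94 / 79 174 119 64 134 / 144 89 159 104 74 / 59 129 99 169 114

The remaining cell in row 4 is (4,2) = 570 − 481 = 89.
The remaining cell in column 3 is (3,3) = 570 − 451 = 119.
Using anti-diagonal: 154 + 149 + 119 + 89 + ? → (5,1) = 570 − 511 = 59.
Using row 3: 79 + 174 + 119 + 64 + ? → (3,5) = 570 − 436 = 134.
Column 1: 124 + 79 + 144 + 59 + ? = 570, so (2,1) = 164.
Column 5 must total 570; the given cells sum to 456, so (5,5) = 114.
From main diagonal, 570 − (124 + 119 + 104 + 114) gives (2,2) = 109.
The remaining cell in row 5 is (5,4) = 570 − 401 = 169.
The remaining cell in column 2 is (1,2) = 570 − 501 = 69.
Column 4 needs 570; the known cells sum to 486, so (1,4) = 84.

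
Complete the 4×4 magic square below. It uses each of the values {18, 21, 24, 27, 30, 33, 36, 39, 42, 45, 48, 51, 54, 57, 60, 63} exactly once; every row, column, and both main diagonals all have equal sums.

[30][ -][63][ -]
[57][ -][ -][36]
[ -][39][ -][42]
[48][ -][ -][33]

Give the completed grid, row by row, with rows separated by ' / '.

30 18 63 51 / 57 45 24 36 / 27 39 54 42 / 48 60 21 33

The 16 entries sum to 648, so each line sums to 648/4 = 162.
The remaining cell in column 1 is (3,1) = 162 − 135 = 27.
Column 4: 36 + 42 + 33 + ? = 162, so (1,4) = 51.
Anti-diagonal: 51 + 39 + 48 + ? = 162, so (2,3) = 24.
The remaining cell in row 1 is (1,2) = 162 − 144 = 18.
Row 2: 57 + 24 + 36 + ? = 162, so (2,2) = 45.
The remaining cell in row 3 is (3,3) = 162 − 108 = 54.
Using column 2: 18 + 45 + 39 + ? → (4,2) = 162 − 102 = 60.
The remaining cell in column 3 is (4,3) = 162 − 141 = 21.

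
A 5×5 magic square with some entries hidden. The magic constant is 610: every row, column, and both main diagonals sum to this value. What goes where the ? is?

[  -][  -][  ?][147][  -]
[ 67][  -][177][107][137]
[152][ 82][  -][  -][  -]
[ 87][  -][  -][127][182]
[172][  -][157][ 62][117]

92

From row 2, 610 − (67 + 177 + 107 + 137) gives (2,2) = 122.
Row 5 needs 610; the known cells sum to 508, so (5,2) = 102.
From column 1, 610 − (67 + 152 + 87 + 172) gives (1,1) = 132.
Column 4 needs 610; the known cells sum to 443, so (3,4) = 167.
Main diagonal needs 610; the known cells sum to 498, so (3,3) = 112.
From row 3, 610 − (152 + 82 + 112 + 167) gives (3,5) = 97.
Column 5: 137 + 97 + 182 + 117 + ? = 610, so (1,5) = 77.
The remaining cell in anti-diagonal is (4,2) = 610 − 468 = 142.
The remaining cell in row 4 is (4,3) = 610 − 538 = 72.
The remaining cell in column 2 is (1,2) = 610 − 448 = 162.
The remaining cell in column 3 is (1,3) = 610 − 518 = 92.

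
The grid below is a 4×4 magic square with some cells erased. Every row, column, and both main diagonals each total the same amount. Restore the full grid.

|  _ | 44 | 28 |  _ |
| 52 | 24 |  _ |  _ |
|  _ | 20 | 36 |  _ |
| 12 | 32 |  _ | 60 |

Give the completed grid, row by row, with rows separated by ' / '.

0 44 28 48 / 52 24 40 4 / 56 20 36 8 / 12 32 16 60

Column 2 is already complete: 44 + 24 + 20 + 32 = 120, so that is the magic constant.
Row 4 must total 120; the given cells sum to 104, so (4,3) = 16.
From column 3, 120 − (28 + 36 + 16) gives (2,3) = 40.
Main diagonal: 24 + 36 + 60 + ? = 120, so (1,1) = 0.
From anti-diagonal, 120 − (40 + 20 + 12) gives (1,4) = 48.
The remaining cell in row 2 is (2,4) = 120 − 116 = 4.
Column 1 needs 120; the known cells sum to 64, so (3,1) = 56.
Column 4: 48 + 4 + 60 + ? = 120, so (3,4) = 8.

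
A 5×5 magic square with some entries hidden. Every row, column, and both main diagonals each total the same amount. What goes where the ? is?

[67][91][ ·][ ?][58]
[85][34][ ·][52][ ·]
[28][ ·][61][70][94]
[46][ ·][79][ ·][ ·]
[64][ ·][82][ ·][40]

Column 1 is complete and sums to 290; that is the magic constant.
The remaining cell in row 3 is (3,2) = 290 − 253 = 37.
Main diagonal must total 290; the given cells sum to 202, so (4,4) = 88.
Anti-diagonal: 58 + 52 + 61 + 64 + ? = 290, so (4,2) = 55.
From row 4, 290 − (46 + 55 + 79 + 88) gives (4,5) = 22.
Column 2 must total 290; the given cells sum to 217, so (5,2) = 73.
Column 5 must total 290; the given cells sum to 214, so (2,5) = 76.
Row 2: 85 + 34 + 52 + 76 + ? = 290, so (2,3) = 43.
Using row 5: 64 + 73 + 82 + 40 + ? → (5,4) = 290 − 259 = 31.
Column 3 needs 290; the known cells sum to 265, so (1,3) = 25.
Column 4 must total 290; the given cells sum to 241, so (1,4) = 49.

49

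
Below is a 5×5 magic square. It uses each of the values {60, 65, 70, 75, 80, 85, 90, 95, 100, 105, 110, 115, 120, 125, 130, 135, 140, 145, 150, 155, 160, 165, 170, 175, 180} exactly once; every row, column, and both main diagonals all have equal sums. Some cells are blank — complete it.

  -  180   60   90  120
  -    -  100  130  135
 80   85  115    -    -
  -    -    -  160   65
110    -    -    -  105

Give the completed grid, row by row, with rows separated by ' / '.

150 180 60 90 120 / 165 70 100 130 135 / 80 85 115 145 175 / 95 125 155 160 65 / 110 140 170 75 105

The 25 entries sum to 3000, so each line sums to 3000/5 = 600.
Row 1 needs 600; the known cells sum to 450, so (1,1) = 150.
Column 5 must total 600; the given cells sum to 425, so (3,5) = 175.
Main diagonal must total 600; the given cells sum to 530, so (2,2) = 70.
Anti-diagonal: 120 + 130 + 115 + 110 + ? = 600, so (4,2) = 125.
The remaining cell in row 2 is (2,1) = 600 − 435 = 165.
The remaining cell in row 3 is (3,4) = 600 − 455 = 145.
The remaining cell in column 1 is (4,1) = 600 − 505 = 95.
Using column 2: 180 + 70 + 85 + 125 + ? → (5,2) = 600 − 460 = 140.
Column 4: 90 + 130 + 145 + 160 + ? = 600, so (5,4) = 75.
Row 4: 95 + 125 + 160 + 65 + ? = 600, so (4,3) = 155.
Row 5 must total 600; the given cells sum to 430, so (5,3) = 170.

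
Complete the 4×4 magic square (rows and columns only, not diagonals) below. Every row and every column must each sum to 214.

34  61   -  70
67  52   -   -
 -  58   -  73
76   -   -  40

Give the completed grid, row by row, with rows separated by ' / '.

34 61 49 70 / 67 52 64 31 / 37 58 46 73 / 76 43 55 40

Row 1 must total 214; the given cells sum to 165, so (1,3) = 49.
Column 1 needs 214; the known cells sum to 177, so (3,1) = 37.
From column 2, 214 − (61 + 52 + 58) gives (4,2) = 43.
From column 4, 214 − (70 + 73 + 40) gives (2,4) = 31.
Row 2: 67 + 52 + 31 + ? = 214, so (2,3) = 64.
The remaining cell in row 3 is (3,3) = 214 − 168 = 46.
From row 4, 214 − (76 + 43 + 40) gives (4,3) = 55.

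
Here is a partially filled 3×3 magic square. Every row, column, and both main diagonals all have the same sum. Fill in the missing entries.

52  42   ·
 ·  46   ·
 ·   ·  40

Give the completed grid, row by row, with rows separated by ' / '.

Main diagonal is already complete: 52 + 46 + 40 = 138, so that is the magic constant.
Using row 1: 52 + 42 + ? → (1,3) = 138 − 94 = 44.
From column 2, 138 − (42 + 46) gives (3,2) = 50.
The remaining cell in column 3 is (2,3) = 138 − 84 = 54.
Anti-diagonal must total 138; the given cells sum to 90, so (3,1) = 48.
Using row 2: 46 + 54 + ? → (2,1) = 138 − 100 = 38.

52 42 44 / 38 46 54 / 48 50 40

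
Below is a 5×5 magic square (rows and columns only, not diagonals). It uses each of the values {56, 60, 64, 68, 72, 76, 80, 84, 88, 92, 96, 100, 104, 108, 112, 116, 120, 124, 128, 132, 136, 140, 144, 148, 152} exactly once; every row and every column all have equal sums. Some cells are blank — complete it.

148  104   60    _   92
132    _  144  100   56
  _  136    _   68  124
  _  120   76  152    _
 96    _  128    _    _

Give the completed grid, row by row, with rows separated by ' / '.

148 104 60 116 92 / 132 88 144 100 56 / 80 136 112 68 124 / 64 120 76 152 108 / 96 72 128 84 140

The 25 entries sum to 2600, so each line sums to 2600/5 = 520.
From row 1, 520 − (148 + 104 + 60 + 92) gives (1,4) = 116.
The remaining cell in row 2 is (2,2) = 520 − 432 = 88.
The remaining cell in column 2 is (5,2) = 520 − 448 = 72.
The remaining cell in column 3 is (3,3) = 520 − 408 = 112.
Column 4 must total 520; the given cells sum to 436, so (5,4) = 84.
From row 3, 520 − (136 + 112 + 68 + 124) gives (3,1) = 80.
The remaining cell in row 5 is (5,5) = 520 − 380 = 140.
Column 1: 148 + 132 + 80 + 96 + ? = 520, so (4,1) = 64.
The remaining cell in column 5 is (4,5) = 520 − 412 = 108.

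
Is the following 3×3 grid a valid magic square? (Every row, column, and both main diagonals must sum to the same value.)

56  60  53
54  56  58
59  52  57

Row 1: 56 + 60 + 53 = 169.
Row 2: 54 + 56 + 58 = 168.
Row 3: 59 + 52 + 57 = 168.
Column 1: 56 + 54 + 59 = 169.
Column 2: 60 + 56 + 52 = 168.
Column 3: 53 + 58 + 57 = 168.
Main diagonal: 56 + 56 + 57 = 169.
Anti-diagonal: 53 + 56 + 59 = 168.

No — column 2 sums to 168 but row 1 sums to 169.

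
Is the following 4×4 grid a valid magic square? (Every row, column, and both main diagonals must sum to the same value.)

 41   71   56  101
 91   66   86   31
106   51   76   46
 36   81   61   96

No — row 4 sums to 274 but row 1 sums to 269.

Row 1: 41 + 71 + 56 + 101 = 269.
Row 2: 91 + 66 + 86 + 31 = 274.
Row 3: 106 + 51 + 76 + 46 = 279.
Row 4: 36 + 81 + 61 + 96 = 274.
Column 1: 41 + 91 + 106 + 36 = 274.
Column 2: 71 + 66 + 51 + 81 = 269.
Column 3: 56 + 86 + 76 + 61 = 279.
Column 4: 101 + 31 + 46 + 96 = 274.
Main diagonal: 41 + 66 + 76 + 96 = 279.
Anti-diagonal: 101 + 86 + 51 + 36 = 274.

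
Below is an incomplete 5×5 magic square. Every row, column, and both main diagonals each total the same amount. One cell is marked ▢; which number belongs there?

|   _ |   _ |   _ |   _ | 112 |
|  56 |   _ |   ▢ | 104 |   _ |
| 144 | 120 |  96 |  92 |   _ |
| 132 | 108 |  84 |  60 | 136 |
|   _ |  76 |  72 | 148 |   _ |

128

Row 4 is complete and sums to 520; that is the magic constant.
Using row 3: 144 + 120 + 96 + 92 + ? → (3,5) = 520 − 452 = 68.
From column 4, 520 − (104 + 92 + 60 + 148) gives (1,4) = 116.
Anti-diagonal: 112 + 104 + 96 + 108 + ? = 520, so (5,1) = 100.
Using row 5: 100 + 76 + 72 + 148 + ? → (5,5) = 520 − 396 = 124.
Column 1 must total 520; the given cells sum to 432, so (1,1) = 88.
Using column 5: 112 + 68 + 136 + 124 + ? → (2,5) = 520 − 440 = 80.
Using main diagonal: 88 + 96 + 60 + 124 + ? → (2,2) = 520 − 368 = 152.
Row 2 needs 520; the known cells sum to 392, so (2,3) = 128.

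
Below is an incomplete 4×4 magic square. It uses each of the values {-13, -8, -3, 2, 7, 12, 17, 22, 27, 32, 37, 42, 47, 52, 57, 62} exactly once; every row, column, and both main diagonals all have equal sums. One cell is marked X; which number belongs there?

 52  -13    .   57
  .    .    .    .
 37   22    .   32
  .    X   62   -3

47

The 16 entries sum to 392, so each line sums to 392/4 = 98.
Row 1 needs 98; the known cells sum to 96, so (1,3) = 2.
Row 3 needs 98; the known cells sum to 91, so (3,3) = 7.
Column 3 needs 98; the known cells sum to 71, so (2,3) = 27.
From column 4, 98 − (57 + 32 + (-3)) gives (2,4) = 12.
From main diagonal, 98 − (52 + 7 + (-3)) gives (2,2) = 42.
Anti-diagonal needs 98; the known cells sum to 106, so (4,1) = -8.
The remaining cell in row 2 is (2,1) = 98 − 81 = 17.
Row 4 must total 98; the given cells sum to 51, so (4,2) = 47.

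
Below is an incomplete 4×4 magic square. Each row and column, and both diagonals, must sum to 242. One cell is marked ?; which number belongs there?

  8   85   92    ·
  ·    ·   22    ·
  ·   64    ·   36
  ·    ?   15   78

50

From row 1, 242 − (8 + 85 + 92) gives (1,4) = 57.
Column 3 needs 242; the known cells sum to 129, so (3,3) = 113.
Column 4 must total 242; the given cells sum to 171, so (2,4) = 71.
Main diagonal: 8 + 113 + 78 + ? = 242, so (2,2) = 43.
Anti-diagonal needs 242; the known cells sum to 143, so (4,1) = 99.
Row 2: 43 + 22 + 71 + ? = 242, so (2,1) = 106.
Row 3 needs 242; the known cells sum to 213, so (3,1) = 29.
Row 4: 99 + 15 + 78 + ? = 242, so (4,2) = 50.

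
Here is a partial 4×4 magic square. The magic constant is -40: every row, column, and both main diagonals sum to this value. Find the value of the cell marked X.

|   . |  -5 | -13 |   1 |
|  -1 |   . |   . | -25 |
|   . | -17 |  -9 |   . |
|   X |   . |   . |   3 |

-21

Row 1 must total -40; the given cells sum to -17, so (1,1) = -23.
Column 4 must total -40; the given cells sum to -21, so (3,4) = -19.
From main diagonal, -40 − (-23 + (-9) + 3) gives (2,2) = -11.
Row 2 must total -40; the given cells sum to -37, so (2,3) = -3.
Using row 3: -17 + (-9) + (-19) + ? → (3,1) = -40 − (-45) = 5.
Using column 1: -23 + (-1) + 5 + ? → (4,1) = -40 − (-19) = -21.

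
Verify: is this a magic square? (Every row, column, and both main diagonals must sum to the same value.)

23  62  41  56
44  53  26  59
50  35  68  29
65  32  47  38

Row 1: 23 + 62 + 41 + 56 = 182.
Row 2: 44 + 53 + 26 + 59 = 182.
Row 3: 50 + 35 + 68 + 29 = 182.
Row 4: 65 + 32 + 47 + 38 = 182.
Column 1: 23 + 44 + 50 + 65 = 182.
Column 2: 62 + 53 + 35 + 32 = 182.
Column 3: 41 + 26 + 68 + 47 = 182.
Column 4: 56 + 59 + 29 + 38 = 182.
Main diagonal: 23 + 53 + 68 + 38 = 182.
Anti-diagonal: 56 + 26 + 35 + 65 = 182.
All lines sum to 182.

Yes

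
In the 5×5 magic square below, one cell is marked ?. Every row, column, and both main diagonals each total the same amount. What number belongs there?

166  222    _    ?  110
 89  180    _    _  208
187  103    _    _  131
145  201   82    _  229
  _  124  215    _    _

Column 2 is complete and sums to 830; that is the magic constant.
The remaining cell in row 4 is (4,4) = 830 − 657 = 173.
Column 1: 166 + 89 + 187 + 145 + ? = 830, so (5,1) = 243.
Using column 5: 110 + 208 + 131 + 229 + ? → (5,5) = 830 − 678 = 152.
Main diagonal must total 830; the given cells sum to 671, so (3,3) = 159.
The remaining cell in anti-diagonal is (2,4) = 830 − 713 = 117.
Row 2 must total 830; the given cells sum to 594, so (2,3) = 236.
Row 3 must total 830; the given cells sum to 580, so (3,4) = 250.
Row 5 needs 830; the known cells sum to 734, so (5,4) = 96.
Using column 3: 236 + 159 + 82 + 215 + ? → (1,3) = 830 − 692 = 138.
Column 4: 117 + 250 + 173 + 96 + ? = 830, so (1,4) = 194.

194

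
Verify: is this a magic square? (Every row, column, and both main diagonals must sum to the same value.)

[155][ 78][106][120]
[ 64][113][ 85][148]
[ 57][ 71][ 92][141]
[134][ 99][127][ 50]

No — column 3 sums to 410 but row 1 sums to 459.

Row 1: 155 + 78 + 106 + 120 = 459.
Row 2: 64 + 113 + 85 + 148 = 410.
Row 3: 57 + 71 + 92 + 141 = 361.
Row 4: 134 + 99 + 127 + 50 = 410.
Column 1: 155 + 64 + 57 + 134 = 410.
Column 2: 78 + 113 + 71 + 99 = 361.
Column 3: 106 + 85 + 92 + 127 = 410.
Column 4: 120 + 148 + 141 + 50 = 459.
Main diagonal: 155 + 113 + 92 + 50 = 410.
Anti-diagonal: 120 + 85 + 71 + 134 = 410.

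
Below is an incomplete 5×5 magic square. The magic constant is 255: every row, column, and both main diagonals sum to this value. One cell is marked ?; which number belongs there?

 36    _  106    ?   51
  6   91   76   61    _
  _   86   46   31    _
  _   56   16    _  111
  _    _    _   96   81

Row 2 needs 255; the known cells sum to 234, so (2,5) = 21.
Using column 3: 106 + 76 + 46 + 16 + ? → (5,3) = 255 − 244 = 11.
The remaining cell in column 5 is (3,5) = 255 − 264 = -9.
From main diagonal, 255 − (36 + 91 + 46 + 81) gives (4,4) = 1.
Anti-diagonal: 51 + 61 + 46 + 56 + ? = 255, so (5,1) = 41.
From row 3, 255 − (86 + 46 + 31 + (-9)) gives (3,1) = 101.
Row 4 needs 255; the known cells sum to 184, so (4,1) = 71.
The remaining cell in row 5 is (5,2) = 255 − 229 = 26.
Column 2: 91 + 86 + 56 + 26 + ? = 255, so (1,2) = -4.
Column 4 needs 255; the known cells sum to 189, so (1,4) = 66.

66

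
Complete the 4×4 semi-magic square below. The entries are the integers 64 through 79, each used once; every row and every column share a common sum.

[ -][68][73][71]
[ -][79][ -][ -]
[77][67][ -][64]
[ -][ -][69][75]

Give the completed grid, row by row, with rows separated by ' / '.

74 68 73 71 / 65 79 66 76 / 77 67 78 64 / 70 72 69 75

The entries are 64 through 79, which sum to 1144, so each line sums to 1144/4 = 286.
Row 1 needs 286; the known cells sum to 212, so (1,1) = 74.
From row 3, 286 − (77 + 67 + 64) gives (3,3) = 78.
From column 2, 286 − (68 + 79 + 67) gives (4,2) = 72.
Column 3 needs 286; the known cells sum to 220, so (2,3) = 66.
Column 4 must total 286; the given cells sum to 210, so (2,4) = 76.
Row 2: 79 + 66 + 76 + ? = 286, so (2,1) = 65.
Using row 4: 72 + 69 + 75 + ? → (4,1) = 286 − 216 = 70.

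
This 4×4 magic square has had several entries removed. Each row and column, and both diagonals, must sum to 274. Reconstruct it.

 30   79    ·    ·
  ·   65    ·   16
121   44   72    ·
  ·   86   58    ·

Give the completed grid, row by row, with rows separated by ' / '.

Row 3: 121 + 44 + 72 + ? = 274, so (3,4) = 37.
Main diagonal must total 274; the given cells sum to 167, so (4,4) = 107.
Using row 4: 86 + 58 + 107 + ? → (4,1) = 274 − 251 = 23.
Using column 1: 30 + 121 + 23 + ? → (2,1) = 274 − 174 = 100.
Using column 4: 16 + 37 + 107 + ? → (1,4) = 274 − 160 = 114.
Using anti-diagonal: 114 + 44 + 23 + ? → (2,3) = 274 − 181 = 93.
Row 1 must total 274; the given cells sum to 223, so (1,3) = 51.

30 79 51 114 / 100 65 93 16 / 121 44 72 37 / 23 86 58 107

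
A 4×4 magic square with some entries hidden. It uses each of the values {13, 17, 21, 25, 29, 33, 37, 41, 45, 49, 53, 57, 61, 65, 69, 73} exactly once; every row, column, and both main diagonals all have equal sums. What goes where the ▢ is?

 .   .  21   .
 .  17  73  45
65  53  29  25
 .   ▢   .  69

41

The 16 entries sum to 688, so each line sums to 688/4 = 172.
The remaining cell in row 2 is (2,1) = 172 − 135 = 37.
Column 3 needs 172; the known cells sum to 123, so (4,3) = 49.
From column 4, 172 − (45 + 25 + 69) gives (1,4) = 33.
From main diagonal, 172 − (17 + 29 + 69) gives (1,1) = 57.
Using anti-diagonal: 33 + 73 + 53 + ? → (4,1) = 172 − 159 = 13.
Row 1 must total 172; the given cells sum to 111, so (1,2) = 61.
From row 4, 172 − (13 + 49 + 69) gives (4,2) = 41.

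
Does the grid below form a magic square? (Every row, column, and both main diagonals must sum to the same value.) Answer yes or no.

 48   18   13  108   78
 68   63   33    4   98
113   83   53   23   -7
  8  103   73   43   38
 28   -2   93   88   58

No — anti-diagonal sums to 266 but column 5 sums to 265.

Row 1: 48 + 18 + 13 + 108 + 78 = 265.
Row 2: 68 + 63 + 33 + 4 + 98 = 266.
Row 3: 113 + 83 + 53 + 23 + (-7) = 265.
Row 4: 8 + 103 + 73 + 43 + 38 = 265.
Row 5: 28 + (-2) + 93 + 88 + 58 = 265.
Column 1: 48 + 68 + 113 + 8 + 28 = 265.
Column 2: 18 + 63 + 83 + 103 + (-2) = 265.
Column 3: 13 + 33 + 53 + 73 + 93 = 265.
Column 4: 108 + 4 + 23 + 43 + 88 = 266.
Column 5: 78 + 98 + (-7) + 38 + 58 = 265.
Main diagonal: 48 + 63 + 53 + 43 + 58 = 265.
Anti-diagonal: 78 + 4 + 53 + 103 + 28 = 266.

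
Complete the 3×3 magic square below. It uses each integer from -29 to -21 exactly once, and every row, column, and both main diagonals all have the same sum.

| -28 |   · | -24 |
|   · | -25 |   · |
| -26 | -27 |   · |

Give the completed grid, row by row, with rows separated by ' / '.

The entries are -29 through -21, which sum to -225, so each line sums to -225/3 = -75.
Row 1 needs -75; the known cells sum to -52, so (1,2) = -23.
From row 3, -75 − (-26 + (-27)) gives (3,3) = -22.
The remaining cell in column 1 is (2,1) = -75 − (-54) = -21.
The remaining cell in column 3 is (2,3) = -75 − (-46) = -29.

-28 -23 -24 / -21 -25 -29 / -26 -27 -22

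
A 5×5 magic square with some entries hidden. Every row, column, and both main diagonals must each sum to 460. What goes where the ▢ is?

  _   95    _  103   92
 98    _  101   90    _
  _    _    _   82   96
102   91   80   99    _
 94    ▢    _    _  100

83

Row 4 needs 460; the known cells sum to 372, so (4,5) = 88.
Column 4: 103 + 90 + 82 + 99 + ? = 460, so (5,4) = 86.
From column 5, 460 − (92 + 96 + 88 + 100) gives (2,5) = 84.
Anti-diagonal: 92 + 90 + 91 + 94 + ? = 460, so (3,3) = 93.
From row 2, 460 − (98 + 101 + 90 + 84) gives (2,2) = 87.
From main diagonal, 460 − (87 + 93 + 99 + 100) gives (1,1) = 81.
Row 1 needs 460; the known cells sum to 371, so (1,3) = 89.
The remaining cell in column 1 is (3,1) = 460 − 375 = 85.
Column 3 must total 460; the given cells sum to 363, so (5,3) = 97.
From row 3, 460 − (85 + 93 + 82 + 96) gives (3,2) = 104.
Row 5: 94 + 97 + 86 + 100 + ? = 460, so (5,2) = 83.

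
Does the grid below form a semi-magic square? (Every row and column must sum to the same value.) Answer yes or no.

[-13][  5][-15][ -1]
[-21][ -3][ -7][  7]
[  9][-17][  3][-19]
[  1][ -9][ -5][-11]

Yes

Row 1: -13 + 5 + (-15) + (-1) = -24.
Row 2: -21 + (-3) + (-7) + 7 = -24.
Row 3: 9 + (-17) + 3 + (-19) = -24.
Row 4: 1 + (-9) + (-5) + (-11) = -24.
Column 1: -13 + (-21) + 9 + 1 = -24.
Column 2: 5 + (-3) + (-17) + (-9) = -24.
Column 3: -15 + (-7) + 3 + (-5) = -24.
Column 4: -1 + 7 + (-19) + (-11) = -24.
All lines sum to -24.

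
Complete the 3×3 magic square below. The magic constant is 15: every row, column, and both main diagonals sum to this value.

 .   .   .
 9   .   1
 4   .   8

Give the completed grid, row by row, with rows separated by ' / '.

Row 2 needs 15; the known cells sum to 10, so (2,2) = 5.
Row 3 needs 15; the known cells sum to 12, so (3,2) = 3.
Column 1 needs 15; the known cells sum to 13, so (1,1) = 2.
Column 2 needs 15; the known cells sum to 8, so (1,2) = 7.
Column 3: 1 + 8 + ? = 15, so (1,3) = 6.

2 7 6 / 9 5 1 / 4 3 8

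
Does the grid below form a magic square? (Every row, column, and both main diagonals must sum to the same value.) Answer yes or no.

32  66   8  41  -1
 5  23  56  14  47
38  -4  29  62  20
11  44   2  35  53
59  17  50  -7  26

Row 1: 32 + 66 + 8 + 41 + (-1) = 146.
Row 2: 5 + 23 + 56 + 14 + 47 = 145.
Row 3: 38 + (-4) + 29 + 62 + 20 = 145.
Row 4: 11 + 44 + 2 + 35 + 53 = 145.
Row 5: 59 + 17 + 50 + (-7) + 26 = 145.
Column 1: 32 + 5 + 38 + 11 + 59 = 145.
Column 2: 66 + 23 + (-4) + 44 + 17 = 146.
Column 3: 8 + 56 + 29 + 2 + 50 = 145.
Column 4: 41 + 14 + 62 + 35 + (-7) = 145.
Column 5: -1 + 47 + 20 + 53 + 26 = 145.
Main diagonal: 32 + 23 + 29 + 35 + 26 = 145.
Anti-diagonal: -1 + 14 + 29 + 44 + 59 = 145.

No — row 1 sums to 146 but column 1 sums to 145.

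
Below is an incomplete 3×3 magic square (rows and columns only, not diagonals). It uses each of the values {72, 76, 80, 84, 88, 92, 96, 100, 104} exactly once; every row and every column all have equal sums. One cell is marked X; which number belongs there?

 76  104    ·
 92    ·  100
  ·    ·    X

The 9 entries sum to 792, so each line sums to 792/3 = 264.
Row 1 needs 264; the known cells sum to 180, so (1,3) = 84.
Row 2 needs 264; the known cells sum to 192, so (2,2) = 72.
From column 1, 264 − (76 + 92) gives (3,1) = 96.
Column 2 must total 264; the given cells sum to 176, so (3,2) = 88.
Column 3 needs 264; the known cells sum to 184, so (3,3) = 80.

80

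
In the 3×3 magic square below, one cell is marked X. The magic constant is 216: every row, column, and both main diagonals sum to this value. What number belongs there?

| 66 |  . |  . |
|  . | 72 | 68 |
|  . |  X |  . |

64

The remaining cell in row 2 is (2,1) = 216 − 140 = 76.
Column 1: 66 + 76 + ? = 216, so (3,1) = 74.
Main diagonal needs 216; the known cells sum to 138, so (3,3) = 78.
Using anti-diagonal: 72 + 74 + ? → (1,3) = 216 − 146 = 70.
From row 1, 216 − (66 + 70) gives (1,2) = 80.
Row 3 must total 216; the given cells sum to 152, so (3,2) = 64.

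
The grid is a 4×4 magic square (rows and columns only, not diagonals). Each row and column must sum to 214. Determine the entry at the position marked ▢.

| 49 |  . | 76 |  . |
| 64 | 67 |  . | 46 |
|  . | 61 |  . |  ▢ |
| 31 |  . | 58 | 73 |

Row 2 must total 214; the given cells sum to 177, so (2,3) = 37.
Row 4 must total 214; the given cells sum to 162, so (4,2) = 52.
Column 1 needs 214; the known cells sum to 144, so (3,1) = 70.
From column 2, 214 − (67 + 61 + 52) gives (1,2) = 34.
Using column 3: 76 + 37 + 58 + ? → (3,3) = 214 − 171 = 43.
Row 1: 49 + 34 + 76 + ? = 214, so (1,4) = 55.
The remaining cell in row 3 is (3,4) = 214 − 174 = 40.

40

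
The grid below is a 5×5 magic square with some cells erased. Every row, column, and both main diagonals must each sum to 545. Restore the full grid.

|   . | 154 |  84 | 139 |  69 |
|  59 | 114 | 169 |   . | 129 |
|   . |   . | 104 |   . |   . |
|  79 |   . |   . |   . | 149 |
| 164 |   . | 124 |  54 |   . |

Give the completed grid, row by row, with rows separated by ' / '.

99 154 84 139 69 / 59 114 169 74 129 / 144 49 104 159 89 / 79 134 64 119 149 / 164 94 124 54 109

Row 1 must total 545; the given cells sum to 446, so (1,1) = 99.
Using row 2: 59 + 114 + 169 + 129 + ? → (2,4) = 545 − 471 = 74.
From column 1, 545 − (99 + 59 + 79 + 164) gives (3,1) = 144.
The remaining cell in column 3 is (4,3) = 545 − 481 = 64.
The remaining cell in anti-diagonal is (4,2) = 545 − 411 = 134.
Row 4 must total 545; the given cells sum to 426, so (4,4) = 119.
Column 4 must total 545; the given cells sum to 386, so (3,4) = 159.
Main diagonal: 99 + 114 + 104 + 119 + ? = 545, so (5,5) = 109.
Row 5 needs 545; the known cells sum to 451, so (5,2) = 94.
Column 2 needs 545; the known cells sum to 496, so (3,2) = 49.
Column 5 must total 545; the given cells sum to 456, so (3,5) = 89.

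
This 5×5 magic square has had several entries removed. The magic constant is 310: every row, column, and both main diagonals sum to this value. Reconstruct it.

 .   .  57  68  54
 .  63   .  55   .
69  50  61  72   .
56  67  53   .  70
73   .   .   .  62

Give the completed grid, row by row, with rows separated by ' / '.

Row 3 needs 310; the known cells sum to 252, so (3,5) = 58.
Row 4 needs 310; the known cells sum to 246, so (4,4) = 64.
Column 4 must total 310; the given cells sum to 259, so (5,4) = 51.
Using column 5: 54 + 58 + 70 + 62 + ? → (2,5) = 310 − 244 = 66.
Main diagonal: 63 + 61 + 64 + 62 + ? = 310, so (1,1) = 60.
Row 1 needs 310; the known cells sum to 239, so (1,2) = 71.
Using column 1: 60 + 69 + 56 + 73 + ? → (2,1) = 310 − 258 = 52.
The remaining cell in column 2 is (5,2) = 310 − 251 = 59.
Using row 2: 52 + 63 + 55 + 66 + ? → (2,3) = 310 − 236 = 74.
Row 5 must total 310; the given cells sum to 245, so (5,3) = 65.

60 71 57 68 54 / 52 63 74 55 66 / 69 50 61 72 58 / 56 67 53 64 70 / 73 59 65 51 62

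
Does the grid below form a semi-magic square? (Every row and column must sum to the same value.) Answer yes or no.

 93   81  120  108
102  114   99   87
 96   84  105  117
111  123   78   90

Yes

Row 1: 93 + 81 + 120 + 108 = 402.
Row 2: 102 + 114 + 99 + 87 = 402.
Row 3: 96 + 84 + 105 + 117 = 402.
Row 4: 111 + 123 + 78 + 90 = 402.
Column 1: 93 + 102 + 96 + 111 = 402.
Column 2: 81 + 114 + 84 + 123 = 402.
Column 3: 120 + 99 + 105 + 78 = 402.
Column 4: 108 + 87 + 117 + 90 = 402.
All lines sum to 402.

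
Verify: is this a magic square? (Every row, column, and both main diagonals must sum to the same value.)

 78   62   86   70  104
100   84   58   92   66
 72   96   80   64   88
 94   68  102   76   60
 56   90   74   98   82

Yes

Row 1: 78 + 62 + 86 + 70 + 104 = 400.
Row 2: 100 + 84 + 58 + 92 + 66 = 400.
Row 3: 72 + 96 + 80 + 64 + 88 = 400.
Row 4: 94 + 68 + 102 + 76 + 60 = 400.
Row 5: 56 + 90 + 74 + 98 + 82 = 400.
Column 1: 78 + 100 + 72 + 94 + 56 = 400.
Column 2: 62 + 84 + 96 + 68 + 90 = 400.
Column 3: 86 + 58 + 80 + 102 + 74 = 400.
Column 4: 70 + 92 + 64 + 76 + 98 = 400.
Column 5: 104 + 66 + 88 + 60 + 82 = 400.
Main diagonal: 78 + 84 + 80 + 76 + 82 = 400.
Anti-diagonal: 104 + 92 + 80 + 68 + 56 = 400.
All lines sum to 400.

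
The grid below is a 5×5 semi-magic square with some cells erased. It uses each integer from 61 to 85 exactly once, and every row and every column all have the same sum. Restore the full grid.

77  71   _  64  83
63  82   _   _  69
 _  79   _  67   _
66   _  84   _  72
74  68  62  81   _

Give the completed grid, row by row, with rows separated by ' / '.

77 71 70 64 83 / 63 82 76 75 69 / 85 79 73 67 61 / 66 65 84 78 72 / 74 68 62 81 80

The entries are 61 through 85, which sum to 1825, so each line sums to 1825/5 = 365.
Row 1: 77 + 71 + 64 + 83 + ? = 365, so (1,3) = 70.
Row 5: 74 + 68 + 62 + 81 + ? = 365, so (5,5) = 80.
Column 1 needs 365; the known cells sum to 280, so (3,1) = 85.
From column 2, 365 − (71 + 82 + 79 + 68) gives (4,2) = 65.
Column 5: 83 + 69 + 72 + 80 + ? = 365, so (3,5) = 61.
Row 3 needs 365; the known cells sum to 292, so (3,3) = 73.
Row 4: 66 + 65 + 84 + 72 + ? = 365, so (4,4) = 78.
Column 3 needs 365; the known cells sum to 289, so (2,3) = 76.
Using column 4: 64 + 67 + 78 + 81 + ? → (2,4) = 365 − 290 = 75.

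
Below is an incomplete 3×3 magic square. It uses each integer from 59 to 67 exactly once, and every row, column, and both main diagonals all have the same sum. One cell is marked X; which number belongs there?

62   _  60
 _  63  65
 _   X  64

The entries are 59 through 67, which sum to 567, so each line sums to 567/3 = 189.
Row 1 must total 189; the given cells sum to 122, so (1,2) = 67.
Row 2 must total 189; the given cells sum to 128, so (2,1) = 61.
Using column 1: 62 + 61 + ? → (3,1) = 189 − 123 = 66.
Column 2 must total 189; the given cells sum to 130, so (3,2) = 59.

59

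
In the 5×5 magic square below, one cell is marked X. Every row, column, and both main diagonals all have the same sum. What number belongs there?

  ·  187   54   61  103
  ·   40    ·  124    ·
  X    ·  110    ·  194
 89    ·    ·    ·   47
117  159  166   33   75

26

Row 5 is complete and sums to 550; that is the magic constant.
Row 1 must total 550; the given cells sum to 405, so (1,1) = 145.
Column 5: 103 + 194 + 47 + 75 + ? = 550, so (2,5) = 131.
Using main diagonal: 145 + 40 + 110 + 75 + ? → (4,4) = 550 − 370 = 180.
Anti-diagonal must total 550; the given cells sum to 454, so (4,2) = 96.
Row 4: 89 + 96 + 180 + 47 + ? = 550, so (4,3) = 138.
Column 2: 187 + 40 + 96 + 159 + ? = 550, so (3,2) = 68.
From column 3, 550 − (54 + 110 + 138 + 166) gives (2,3) = 82.
Column 4: 61 + 124 + 180 + 33 + ? = 550, so (3,4) = 152.
Row 2 needs 550; the known cells sum to 377, so (2,1) = 173.
Row 3 must total 550; the given cells sum to 524, so (3,1) = 26.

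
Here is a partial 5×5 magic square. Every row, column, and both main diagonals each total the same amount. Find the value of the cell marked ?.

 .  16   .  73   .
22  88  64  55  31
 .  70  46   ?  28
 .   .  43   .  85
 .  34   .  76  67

37

Row 2 is complete and sums to 260; that is the magic constant.
The remaining cell in column 2 is (4,2) = 260 − 208 = 52.
Using column 5: 31 + 28 + 85 + 67 + ? → (1,5) = 260 − 211 = 49.
Anti-diagonal must total 260; the given cells sum to 202, so (5,1) = 58.
Row 5 must total 260; the given cells sum to 235, so (5,3) = 25.
Column 3 must total 260; the given cells sum to 178, so (1,3) = 82.
From row 1, 260 − (16 + 82 + 73 + 49) gives (1,1) = 40.
The remaining cell in main diagonal is (4,4) = 260 − 241 = 19.
Row 4: 52 + 43 + 19 + 85 + ? = 260, so (4,1) = 61.
Column 1: 40 + 22 + 61 + 58 + ? = 260, so (3,1) = 79.
From column 4, 260 − (73 + 55 + 19 + 76) gives (3,4) = 37.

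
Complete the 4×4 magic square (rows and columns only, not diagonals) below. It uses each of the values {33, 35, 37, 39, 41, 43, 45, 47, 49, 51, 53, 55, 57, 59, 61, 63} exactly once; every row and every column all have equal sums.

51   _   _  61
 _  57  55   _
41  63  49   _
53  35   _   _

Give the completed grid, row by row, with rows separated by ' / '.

The 16 entries sum to 768, so each line sums to 768/4 = 192.
The remaining cell in row 3 is (3,4) = 192 − 153 = 39.
From column 1, 192 − (51 + 41 + 53) gives (2,1) = 47.
From column 2, 192 − (57 + 63 + 35) gives (1,2) = 37.
Row 1 must total 192; the given cells sum to 149, so (1,3) = 43.
Row 2 needs 192; the known cells sum to 159, so (2,4) = 33.
Column 3 needs 192; the known cells sum to 147, so (4,3) = 45.
Column 4 needs 192; the known cells sum to 133, so (4,4) = 59.

51 37 43 61 / 47 57 55 33 / 41 63 49 39 / 53 35 45 59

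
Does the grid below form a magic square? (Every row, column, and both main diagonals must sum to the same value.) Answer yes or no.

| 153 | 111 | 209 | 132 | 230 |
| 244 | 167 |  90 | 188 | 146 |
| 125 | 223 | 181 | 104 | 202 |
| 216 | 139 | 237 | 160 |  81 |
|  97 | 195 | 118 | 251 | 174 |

Row 1: 153 + 111 + 209 + 132 + 230 = 835.
Row 2: 244 + 167 + 90 + 188 + 146 = 835.
Row 3: 125 + 223 + 181 + 104 + 202 = 835.
Row 4: 216 + 139 + 237 + 160 + 81 = 833.
Row 5: 97 + 195 + 118 + 251 + 174 = 835.
Column 1: 153 + 244 + 125 + 216 + 97 = 835.
Column 2: 111 + 167 + 223 + 139 + 195 = 835.
Column 3: 209 + 90 + 181 + 237 + 118 = 835.
Column 4: 132 + 188 + 104 + 160 + 251 = 835.
Column 5: 230 + 146 + 202 + 81 + 174 = 833.
Main diagonal: 153 + 167 + 181 + 160 + 174 = 835.
Anti-diagonal: 230 + 188 + 181 + 139 + 97 = 835.

No — column 5 sums to 833 but row 1 sums to 835.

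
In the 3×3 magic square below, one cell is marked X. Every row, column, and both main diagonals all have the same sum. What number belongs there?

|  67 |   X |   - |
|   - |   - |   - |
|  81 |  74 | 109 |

Row 3 is complete and sums to 264; that is the magic constant.
Column 1 must total 264; the given cells sum to 148, so (2,1) = 116.
The remaining cell in main diagonal is (2,2) = 264 − 176 = 88.
From anti-diagonal, 264 − (88 + 81) gives (1,3) = 95.
From row 1, 264 − (67 + 95) gives (1,2) = 102.

102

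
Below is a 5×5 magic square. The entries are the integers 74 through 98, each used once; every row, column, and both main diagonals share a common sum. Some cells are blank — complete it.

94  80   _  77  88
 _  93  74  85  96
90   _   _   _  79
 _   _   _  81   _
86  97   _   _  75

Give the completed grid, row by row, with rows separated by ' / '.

94 80 91 77 88 / 82 93 74 85 96 / 90 76 87 98 79 / 78 84 95 81 92 / 86 97 83 89 75

The entries are 74 through 98, which sum to 2150, so each line sums to 2150/5 = 430.
From row 1, 430 − (94 + 80 + 77 + 88) gives (1,3) = 91.
From row 2, 430 − (93 + 74 + 85 + 96) gives (2,1) = 82.
The remaining cell in column 1 is (4,1) = 430 − 352 = 78.
From column 5, 430 − (88 + 96 + 79 + 75) gives (4,5) = 92.
Main diagonal: 94 + 93 + 81 + 75 + ? = 430, so (3,3) = 87.
Anti-diagonal needs 430; the known cells sum to 346, so (4,2) = 84.
From row 4, 430 − (78 + 84 + 81 + 92) gives (4,3) = 95.
The remaining cell in column 2 is (3,2) = 430 − 354 = 76.
Column 3: 91 + 74 + 87 + 95 + ? = 430, so (5,3) = 83.
The remaining cell in row 3 is (3,4) = 430 − 332 = 98.
Using row 5: 86 + 97 + 83 + 75 + ? → (5,4) = 430 − 341 = 89.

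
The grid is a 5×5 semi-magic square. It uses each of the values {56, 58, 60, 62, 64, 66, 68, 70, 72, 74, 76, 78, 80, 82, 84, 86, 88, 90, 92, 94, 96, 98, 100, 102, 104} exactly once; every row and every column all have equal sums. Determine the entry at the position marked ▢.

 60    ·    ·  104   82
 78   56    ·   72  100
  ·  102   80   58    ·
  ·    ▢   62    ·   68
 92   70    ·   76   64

84

The 25 entries sum to 2000, so each line sums to 2000/5 = 400.
Using row 2: 78 + 56 + 72 + 100 + ? → (2,3) = 400 − 306 = 94.
Row 5 needs 400; the known cells sum to 302, so (5,3) = 98.
Column 3 must total 400; the given cells sum to 334, so (1,3) = 66.
Column 4 must total 400; the given cells sum to 310, so (4,4) = 90.
The remaining cell in column 5 is (3,5) = 400 − 314 = 86.
Using row 1: 60 + 66 + 104 + 82 + ? → (1,2) = 400 − 312 = 88.
Row 3: 102 + 80 + 58 + 86 + ? = 400, so (3,1) = 74.
Column 1 must total 400; the given cells sum to 304, so (4,1) = 96.
From column 2, 400 − (88 + 56 + 102 + 70) gives (4,2) = 84.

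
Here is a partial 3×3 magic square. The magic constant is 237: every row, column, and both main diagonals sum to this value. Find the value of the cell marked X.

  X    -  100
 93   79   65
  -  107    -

86

Using column 2: 79 + 107 + ? → (1,2) = 237 − 186 = 51.
Using column 3: 100 + 65 + ? → (3,3) = 237 − 165 = 72.
Main diagonal: 79 + 72 + ? = 237, so (1,1) = 86.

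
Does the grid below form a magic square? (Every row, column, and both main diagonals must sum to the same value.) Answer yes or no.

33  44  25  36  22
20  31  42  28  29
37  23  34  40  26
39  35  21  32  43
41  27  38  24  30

Row 1: 33 + 44 + 25 + 36 + 22 = 160.
Row 2: 20 + 31 + 42 + 28 + 29 = 150.
Row 3: 37 + 23 + 34 + 40 + 26 = 160.
Row 4: 39 + 35 + 21 + 32 + 43 = 170.
Row 5: 41 + 27 + 38 + 24 + 30 = 160.
Column 1: 33 + 20 + 37 + 39 + 41 = 170.
Column 2: 44 + 31 + 23 + 35 + 27 = 160.
Column 3: 25 + 42 + 34 + 21 + 38 = 160.
Column 4: 36 + 28 + 40 + 32 + 24 = 160.
Column 5: 22 + 29 + 26 + 43 + 30 = 150.
Main diagonal: 33 + 31 + 34 + 32 + 30 = 160.
Anti-diagonal: 22 + 28 + 34 + 35 + 41 = 160.

No — row 2 sums to 150 but column 2 sums to 160.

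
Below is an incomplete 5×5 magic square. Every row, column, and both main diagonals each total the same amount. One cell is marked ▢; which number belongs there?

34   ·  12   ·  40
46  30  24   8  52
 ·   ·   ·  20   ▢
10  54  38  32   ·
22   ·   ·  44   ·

14

Row 2 is complete and sums to 160; that is the magic constant.
The remaining cell in row 4 is (4,5) = 160 − 134 = 26.
Using column 1: 34 + 46 + 10 + 22 + ? → (3,1) = 160 − 112 = 48.
Column 4: 8 + 20 + 32 + 44 + ? = 160, so (1,4) = 56.
The remaining cell in anti-diagonal is (3,3) = 160 − 124 = 36.
Row 1 needs 160; the known cells sum to 142, so (1,2) = 18.
Using column 3: 12 + 24 + 36 + 38 + ? → (5,3) = 160 − 110 = 50.
From main diagonal, 160 − (34 + 30 + 36 + 32) gives (5,5) = 28.
Row 5: 22 + 50 + 44 + 28 + ? = 160, so (5,2) = 16.
Column 2 needs 160; the known cells sum to 118, so (3,2) = 42.
Using column 5: 40 + 52 + 26 + 28 + ? → (3,5) = 160 − 146 = 14.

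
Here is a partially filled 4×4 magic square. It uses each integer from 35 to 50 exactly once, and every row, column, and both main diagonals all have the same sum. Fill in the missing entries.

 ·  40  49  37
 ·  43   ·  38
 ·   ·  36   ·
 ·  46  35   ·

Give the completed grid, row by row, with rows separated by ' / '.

The entries are 35 through 50, which sum to 680, so each line sums to 680/4 = 170.
Row 1: 40 + 49 + 37 + ? = 170, so (1,1) = 44.
The remaining cell in column 2 is (3,2) = 170 − 129 = 41.
From column 3, 170 − (49 + 36 + 35) gives (2,3) = 50.
Main diagonal needs 170; the known cells sum to 123, so (4,4) = 47.
Anti-diagonal must total 170; the given cells sum to 128, so (4,1) = 42.
Using row 2: 43 + 50 + 38 + ? → (2,1) = 170 − 131 = 39.
Using column 1: 44 + 39 + 42 + ? → (3,1) = 170 − 125 = 45.
The remaining cell in column 4 is (3,4) = 170 − 122 = 48.

44 40 49 37 / 39 43 50 38 / 45 41 36 48 / 42 46 35 47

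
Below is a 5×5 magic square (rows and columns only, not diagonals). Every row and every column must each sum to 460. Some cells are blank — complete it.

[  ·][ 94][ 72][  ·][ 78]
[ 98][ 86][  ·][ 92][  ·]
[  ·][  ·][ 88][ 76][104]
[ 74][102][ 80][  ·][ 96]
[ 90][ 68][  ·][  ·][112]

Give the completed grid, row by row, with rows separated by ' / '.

116 94 72 100 78 / 98 86 114 92 70 / 82 110 88 76 104 / 74 102 80 108 96 / 90 68 106 84 112

From row 4, 460 − (74 + 102 + 80 + 96) gives (4,4) = 108.
From column 2, 460 − (94 + 86 + 102 + 68) gives (3,2) = 110.
The remaining cell in column 5 is (2,5) = 460 − 390 = 70.
Using row 2: 98 + 86 + 92 + 70 + ? → (2,3) = 460 − 346 = 114.
From row 3, 460 − (110 + 88 + 76 + 104) gives (3,1) = 82.
Column 1 must total 460; the given cells sum to 344, so (1,1) = 116.
Column 3 needs 460; the known cells sum to 354, so (5,3) = 106.
Using row 1: 116 + 94 + 72 + 78 + ? → (1,4) = 460 − 360 = 100.
Using row 5: 90 + 68 + 106 + 112 + ? → (5,4) = 460 − 376 = 84.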